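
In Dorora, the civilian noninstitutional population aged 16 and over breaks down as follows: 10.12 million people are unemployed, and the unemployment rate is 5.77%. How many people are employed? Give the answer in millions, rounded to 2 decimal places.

Labor force = U / u = 10.12 / 0.0577 ≈ 175.39 million.
Employed = labor force − unemployed = 175.39 − 10.12 = 165.27 million.

About 165.27 million are employed.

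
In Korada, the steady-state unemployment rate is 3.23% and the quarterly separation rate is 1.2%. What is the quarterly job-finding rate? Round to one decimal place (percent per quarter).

From u* = s/(s+f): f = s·(1−u)/u.
f = 1.2 × (1 − 0.0323) / 0.0323 = 1.1612 / 0.0323 ≈ 36.0% per quarter.

Job-finding rate ≈ 36.0% per quarter.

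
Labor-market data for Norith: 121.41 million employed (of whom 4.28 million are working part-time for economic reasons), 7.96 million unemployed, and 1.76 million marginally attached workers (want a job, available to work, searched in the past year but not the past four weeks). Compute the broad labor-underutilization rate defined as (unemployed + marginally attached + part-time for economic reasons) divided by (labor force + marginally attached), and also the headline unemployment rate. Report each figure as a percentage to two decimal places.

Labor force = 121.41 + 7.96 = 129.37 million.
Numerator = 7.96 + 1.76 + 4.28 = 14.00 million.
Denominator = 129.37 + 1.76 = 131.13 million.
Broad rate = 14.00 / 131.13 = 10.68%.
Headline unemployment rate = 7.96 / 129.37 = 6.15%.

Broad underutilization rate ≈ 10.68%; headline unemployment rate ≈ 6.15%.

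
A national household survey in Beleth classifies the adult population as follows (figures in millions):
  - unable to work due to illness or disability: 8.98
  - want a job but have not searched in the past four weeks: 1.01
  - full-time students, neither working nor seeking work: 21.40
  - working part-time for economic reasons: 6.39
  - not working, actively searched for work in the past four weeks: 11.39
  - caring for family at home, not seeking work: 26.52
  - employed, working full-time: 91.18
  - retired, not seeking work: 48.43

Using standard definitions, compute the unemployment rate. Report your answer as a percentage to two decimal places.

Employed = 6.39 + 91.18 = 97.57 million (anyone who worked, including part-time for economic reasons, counts as employed).
Unemployed = 11.39 million.
Labor force = 97.57 + 11.39 = 108.96 million.
Unemployment rate = 11.39 / 108.96 = 10.45%.

Unemployment rate ≈ 10.45%.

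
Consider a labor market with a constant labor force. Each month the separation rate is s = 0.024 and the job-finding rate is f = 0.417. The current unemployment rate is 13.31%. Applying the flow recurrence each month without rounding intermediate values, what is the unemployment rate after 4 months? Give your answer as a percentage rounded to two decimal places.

Unemployment rate after four months ≈ 6.21%.

With a fixed labor force, u_{t+1} = u_t + s·(1−u_t) − f·u_t = u_t·(1−s−f) + s.
Here 1−s−f = 0.559 and s = 0.024.
u_1 = 0.133100 × 0.559 + 0.024 = 0.098403.
u_2 = 0.098403 × 0.559 + 0.024 = 0.079007.
u_3 = 0.079007 × 0.559 + 0.024 = 0.068165.
u_4 = 0.068165 × 0.559 + 0.024 = 0.062104.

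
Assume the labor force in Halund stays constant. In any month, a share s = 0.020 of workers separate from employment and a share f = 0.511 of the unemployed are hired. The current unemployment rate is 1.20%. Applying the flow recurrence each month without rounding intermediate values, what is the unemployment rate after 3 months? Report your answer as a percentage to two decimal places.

With a fixed labor force, u_{t+1} = u_t + s·(1−u_t) − f·u_t = u_t·(1−s−f) + s.
Here 1−s−f = 0.469 and s = 0.020.
u_1 = 0.012000 × 0.469 + 0.020 = 0.025628.
u_2 = 0.025628 × 0.469 + 0.020 = 0.032020.
u_3 = 0.032020 × 0.469 + 0.020 = 0.035017.

Unemployment rate after three months ≈ 3.50%.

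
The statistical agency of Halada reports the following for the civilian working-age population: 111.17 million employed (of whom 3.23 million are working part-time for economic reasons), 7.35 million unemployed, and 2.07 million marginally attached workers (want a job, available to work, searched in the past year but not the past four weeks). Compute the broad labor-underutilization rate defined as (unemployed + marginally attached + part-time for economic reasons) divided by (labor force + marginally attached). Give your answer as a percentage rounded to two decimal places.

Labor force = 111.17 + 7.35 = 118.52 million.
Numerator = 7.35 + 2.07 + 3.23 = 12.65 million.
Denominator = 118.52 + 2.07 = 120.59 million.
Broad rate = 12.65 / 120.59 = 10.49%.

Broad underutilization rate ≈ 10.49%.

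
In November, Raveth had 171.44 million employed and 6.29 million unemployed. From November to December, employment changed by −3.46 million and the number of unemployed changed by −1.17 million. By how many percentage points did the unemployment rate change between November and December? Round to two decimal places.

November: labor force = 171.44 + 6.29 = 177.73; u = 6.29/177.73 = 3.54%.
December: labor force = 167.98 + 5.12 = 173.10; u = 5.12/173.10 = 2.96%.
Change = 2.96% − 3.54% = −0.58 pp.

The unemployment rate changed by −0.58 percentage points.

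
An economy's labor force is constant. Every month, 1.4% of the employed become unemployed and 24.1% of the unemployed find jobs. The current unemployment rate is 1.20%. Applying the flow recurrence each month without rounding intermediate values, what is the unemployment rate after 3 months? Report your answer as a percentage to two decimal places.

With a fixed labor force, u_{t+1} = u_t + s·(1−u_t) − f·u_t = u_t·(1−s−f) + s.
Here 1−s−f = 0.745 and s = 0.014.
u_1 = 0.012000 × 0.745 + 0.014 = 0.022940.
u_2 = 0.022940 × 0.745 + 0.014 = 0.031090.
u_3 = 0.031090 × 0.745 + 0.014 = 0.037162.

Unemployment rate after three months ≈ 3.72%.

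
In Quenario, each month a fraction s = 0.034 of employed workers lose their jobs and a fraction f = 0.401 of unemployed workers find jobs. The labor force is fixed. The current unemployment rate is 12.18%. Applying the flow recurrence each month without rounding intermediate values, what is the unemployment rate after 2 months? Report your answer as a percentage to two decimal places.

Unemployment rate after two months ≈ 9.21%.

With a fixed labor force, u_{t+1} = u_t + s·(1−u_t) − f·u_t = u_t·(1−s−f) + s.
Here 1−s−f = 0.565 and s = 0.034.
u_1 = 0.121800 × 0.565 + 0.034 = 0.102817.
u_2 = 0.102817 × 0.565 + 0.034 = 0.092092.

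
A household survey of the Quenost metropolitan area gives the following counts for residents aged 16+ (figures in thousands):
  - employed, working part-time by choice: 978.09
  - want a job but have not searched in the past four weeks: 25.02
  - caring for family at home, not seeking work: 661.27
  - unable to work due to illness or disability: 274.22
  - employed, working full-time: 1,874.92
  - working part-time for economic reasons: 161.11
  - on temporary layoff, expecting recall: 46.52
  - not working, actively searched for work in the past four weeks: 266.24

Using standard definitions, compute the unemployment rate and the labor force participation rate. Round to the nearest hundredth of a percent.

Employed = 978.09 + 1,874.92 + 161.11 = 3,014.12 thousand (anyone who worked, including part-time for economic reasons, counts as employed).
Unemployed = 46.52 + 266.24 = 312.76 thousand (jobless and actively searching, or on temporary layoff).
Labor force = 3,014.12 + 312.76 = 3,326.88 thousand.
Not in labor force = 25.02 + 661.27 + 274.22 = 960.51 thousand (those not working and not actively searching are outside the labor force — including those who want a job but have given up searching).
Civilian working-age population = 3,326.88 + 960.51 = 4,287.39 thousand.
Unemployment rate = 312.76 / 3,326.88 = 9.40%.
Labor force participation rate = 3,326.88 / 4,287.39 = 77.60%.

Unemployment rate ≈ 9.40%; labor force participation rate ≈ 77.60%.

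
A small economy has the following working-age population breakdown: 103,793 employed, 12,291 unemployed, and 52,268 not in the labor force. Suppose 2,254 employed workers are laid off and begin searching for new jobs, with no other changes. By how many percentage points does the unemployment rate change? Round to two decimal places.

Initially, labor force = 103,793 + 12,291 = 116,084, so u = 12,291/116,084 = 10.59%.
After the change, employed falls and unemployed rises by 2,254; labor force unchanged → E = 101,539, U = 14,545, labor force = 116,084.
New unemployment rate = 14,545 / 116,084 = 12.53%.
Change = 12.53% − 10.59% = +1.94 percentage points.

The unemployment rate changes by +1.94 percentage points.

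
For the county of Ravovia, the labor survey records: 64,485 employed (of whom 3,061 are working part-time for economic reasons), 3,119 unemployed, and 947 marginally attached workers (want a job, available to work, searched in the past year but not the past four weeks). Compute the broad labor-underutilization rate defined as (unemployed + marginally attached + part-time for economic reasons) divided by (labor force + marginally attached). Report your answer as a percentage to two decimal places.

Labor force = 64,485 + 3,119 = 67,604.
Numerator = 3,119 + 947 + 3,061 = 7,127.
Denominator = 67,604 + 947 = 68,551.
Broad rate = 7,127 / 68,551 = 10.40%.

Broad underutilization rate ≈ 10.40%.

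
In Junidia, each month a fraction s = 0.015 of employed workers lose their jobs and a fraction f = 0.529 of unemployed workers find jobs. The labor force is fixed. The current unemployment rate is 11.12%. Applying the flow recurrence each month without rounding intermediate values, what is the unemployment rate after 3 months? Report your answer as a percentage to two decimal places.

With a fixed labor force, u_{t+1} = u_t + s·(1−u_t) − f·u_t = u_t·(1−s−f) + s.
Here 1−s−f = 0.456 and s = 0.015.
u_1 = 0.111200 × 0.456 + 0.015 = 0.065707.
u_2 = 0.065707 × 0.456 + 0.015 = 0.044962.
u_3 = 0.044962 × 0.456 + 0.015 = 0.035503.

Unemployment rate after three months ≈ 3.55%.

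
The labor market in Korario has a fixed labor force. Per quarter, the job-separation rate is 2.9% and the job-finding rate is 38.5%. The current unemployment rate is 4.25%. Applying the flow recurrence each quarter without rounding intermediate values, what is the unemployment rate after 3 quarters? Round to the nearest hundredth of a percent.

Unemployment rate after three quarters ≈ 6.45%.

With a fixed labor force, u_{t+1} = u_t + s·(1−u_t) − f·u_t = u_t·(1−s−f) + s.
Here 1−s−f = 0.586 and s = 0.029.
u_1 = 0.042500 × 0.586 + 0.029 = 0.053905.
u_2 = 0.053905 × 0.586 + 0.029 = 0.060588.
u_3 = 0.060588 × 0.586 + 0.029 = 0.064505.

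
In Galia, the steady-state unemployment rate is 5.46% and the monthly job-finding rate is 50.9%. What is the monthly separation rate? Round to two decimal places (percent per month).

Separation rate ≈ 2.94% per month.

From u* = s/(s+f): s = u·f/(1−u).
s = 0.0546 × 50.9 / (1 − 0.0546) = 2.7791 / 0.9454 ≈ 2.94% per month.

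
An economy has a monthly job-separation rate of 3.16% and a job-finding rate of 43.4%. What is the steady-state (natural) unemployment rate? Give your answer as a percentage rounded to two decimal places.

At steady state the flows balance: s·E = f·U, so U/(E+U) = s/(s+f).
u* = 3.16 / (3.16 + 43.4) = 3.16 / 46.56 = 6.79%.

Steady-state unemployment rate ≈ 6.79%.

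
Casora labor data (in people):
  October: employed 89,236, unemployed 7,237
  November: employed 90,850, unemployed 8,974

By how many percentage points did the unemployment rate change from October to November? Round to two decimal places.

October: labor force = 89,236 + 7,237 = 96,473; u = 7,237/96,473 = 7.50%.
November: labor force = 90,850 + 8,974 = 99,824; u = 8,974/99,824 = 8.99%.
Change = 8.99% − 7.50% = +1.49 pp.

The unemployment rate changed by +1.49 percentage points.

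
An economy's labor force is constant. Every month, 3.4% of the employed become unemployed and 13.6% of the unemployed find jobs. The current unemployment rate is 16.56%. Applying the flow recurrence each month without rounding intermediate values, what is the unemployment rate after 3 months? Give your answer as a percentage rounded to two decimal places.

With a fixed labor force, u_{t+1} = u_t + s·(1−u_t) − f·u_t = u_t·(1−s−f) + s.
Here 1−s−f = 0.830 and s = 0.034.
u_1 = 0.165600 × 0.830 + 0.034 = 0.171448.
u_2 = 0.171448 × 0.830 + 0.034 = 0.176302.
u_3 = 0.176302 × 0.830 + 0.034 = 0.180331.

Unemployment rate after three months ≈ 18.03%.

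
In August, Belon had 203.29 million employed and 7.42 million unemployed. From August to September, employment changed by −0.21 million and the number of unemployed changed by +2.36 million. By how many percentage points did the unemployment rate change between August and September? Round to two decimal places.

August: labor force = 203.29 + 7.42 = 210.71; u = 7.42/210.71 = 3.52%.
September: labor force = 203.08 + 9.78 = 212.86; u = 9.78/212.86 = 4.59%.
Change = 4.59% − 3.52% = +1.07 pp.

The unemployment rate changed by +1.07 percentage points.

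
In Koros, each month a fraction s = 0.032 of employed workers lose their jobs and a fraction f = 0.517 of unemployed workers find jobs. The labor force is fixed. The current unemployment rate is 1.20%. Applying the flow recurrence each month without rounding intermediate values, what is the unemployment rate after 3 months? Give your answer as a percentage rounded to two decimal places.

Unemployment rate after three months ≈ 5.40%.

With a fixed labor force, u_{t+1} = u_t + s·(1−u_t) − f·u_t = u_t·(1−s−f) + s.
Here 1−s−f = 0.451 and s = 0.032.
u_1 = 0.012000 × 0.451 + 0.032 = 0.037412.
u_2 = 0.037412 × 0.451 + 0.032 = 0.048873.
u_3 = 0.048873 × 0.451 + 0.032 = 0.054042.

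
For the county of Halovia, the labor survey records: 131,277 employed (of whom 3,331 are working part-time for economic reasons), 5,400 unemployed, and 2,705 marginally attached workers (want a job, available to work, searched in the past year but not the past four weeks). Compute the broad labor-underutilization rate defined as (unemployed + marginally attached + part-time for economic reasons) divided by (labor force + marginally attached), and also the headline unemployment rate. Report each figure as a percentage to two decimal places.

Broad underutilization rate ≈ 8.20%; headline unemployment rate ≈ 3.95%.

Labor force = 131,277 + 5,400 = 136,677.
Numerator = 5,400 + 2,705 + 3,331 = 11,436.
Denominator = 136,677 + 2,705 = 139,382.
Broad rate = 11,436 / 139,382 = 8.20%.
Headline unemployment rate = 5,400 / 136,677 = 3.95%.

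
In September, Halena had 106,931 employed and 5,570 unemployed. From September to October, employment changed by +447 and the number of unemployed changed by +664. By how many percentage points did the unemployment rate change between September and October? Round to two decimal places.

The unemployment rate changed by +0.54 percentage points.

September: labor force = 106,931 + 5,570 = 112,501; u = 5,570/112,501 = 4.95%.
October: labor force = 107,378 + 6,234 = 113,612; u = 6,234/113,612 = 5.49%.
Change = 5.49% − 4.95% = +0.54 pp.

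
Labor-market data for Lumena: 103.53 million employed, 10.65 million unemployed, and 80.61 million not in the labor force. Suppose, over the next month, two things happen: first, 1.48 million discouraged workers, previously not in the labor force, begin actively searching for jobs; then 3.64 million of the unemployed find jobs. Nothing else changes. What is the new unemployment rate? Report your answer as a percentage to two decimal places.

New unemployment rate ≈ 7.34%.

Initially, labor force = 103.53 + 10.65 = 114.18 million, so u = 10.65/114.18 = 9.33%.
After the first change, unemployed and labor force both rise by 1.48 → E = 103.53, U = 12.13, labor force = 115.66 million.
After the second change, unemployed falls and employed rises by 3.64; labor force unchanged → E = 107.17, U = 8.49, labor force = 115.66 million.
New unemployment rate = 8.49 / 115.66 = 7.34%.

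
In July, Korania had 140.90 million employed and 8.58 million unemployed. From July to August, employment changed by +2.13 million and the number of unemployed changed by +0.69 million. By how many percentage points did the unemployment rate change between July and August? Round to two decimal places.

July: labor force = 140.90 + 8.58 = 149.48; u = 8.58/149.48 = 5.74%.
August: labor force = 143.03 + 9.27 = 152.30; u = 9.27/152.30 = 6.09%.
Change = 6.09% − 5.74% = +0.35 pp.

The unemployment rate changed by +0.35 percentage points.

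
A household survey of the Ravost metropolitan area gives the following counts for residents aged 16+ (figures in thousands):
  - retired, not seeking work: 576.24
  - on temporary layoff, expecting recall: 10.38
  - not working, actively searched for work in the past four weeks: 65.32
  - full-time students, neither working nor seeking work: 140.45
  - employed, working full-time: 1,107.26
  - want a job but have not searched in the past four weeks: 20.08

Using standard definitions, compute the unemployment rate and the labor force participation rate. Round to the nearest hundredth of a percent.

Unemployment rate ≈ 6.40%; labor force participation rate ≈ 61.62%.

Employed = 1,107.26 thousand.
Unemployed = 10.38 + 65.32 = 75.70 thousand (jobless and actively searching, or on temporary layoff).
Labor force = 1,107.26 + 75.70 = 1,182.96 thousand.
Not in labor force = 576.24 + 140.45 + 20.08 = 736.77 thousand (those not working and not actively searching are outside the labor force — including those who want a job but have given up searching).
Civilian working-age population = 1,182.96 + 736.77 = 1,919.73 thousand.
Unemployment rate = 75.70 / 1,182.96 = 6.40%.
Labor force participation rate = 1,182.96 / 1,919.73 = 61.62%.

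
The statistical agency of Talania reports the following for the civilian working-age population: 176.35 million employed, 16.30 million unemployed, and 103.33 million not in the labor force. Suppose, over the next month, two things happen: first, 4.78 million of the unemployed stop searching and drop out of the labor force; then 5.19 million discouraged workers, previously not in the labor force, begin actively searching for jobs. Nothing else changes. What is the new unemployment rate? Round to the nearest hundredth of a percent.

New unemployment rate ≈ 8.66%.

Initially, labor force = 176.35 + 16.30 = 192.65 million, so u = 16.30/192.65 = 8.46%.
After the first change, unemployed and labor force both fall by 4.78 → E = 176.35, U = 11.52, labor force = 187.87 million.
After the second change, unemployed and labor force both rise by 5.19 → E = 176.35, U = 16.71, labor force = 193.06 million.
New unemployment rate = 16.71 / 193.06 = 8.66%.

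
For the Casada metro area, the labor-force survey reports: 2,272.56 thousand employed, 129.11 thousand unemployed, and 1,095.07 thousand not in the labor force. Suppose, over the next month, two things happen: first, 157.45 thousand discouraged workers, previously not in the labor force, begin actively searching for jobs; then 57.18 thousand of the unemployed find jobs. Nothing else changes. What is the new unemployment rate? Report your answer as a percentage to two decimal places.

Initially, labor force = 2,272.56 + 129.11 = 2,401.67 thousand, so u = 129.11/2,401.67 = 5.38%.
After the first change, unemployed and labor force both rise by 157.45 → E = 2,272.56, U = 286.56, labor force = 2,559.12 thousand.
After the second change, unemployed falls and employed rises by 57.18; labor force unchanged → E = 2,329.74, U = 229.38, labor force = 2,559.12 thousand.
New unemployment rate = 229.38 / 2,559.12 = 8.96%.

New unemployment rate ≈ 8.96%.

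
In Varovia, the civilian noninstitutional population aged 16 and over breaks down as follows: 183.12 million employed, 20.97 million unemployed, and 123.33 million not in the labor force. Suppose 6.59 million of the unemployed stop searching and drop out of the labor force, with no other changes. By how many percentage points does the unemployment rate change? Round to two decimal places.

The unemployment rate changes by −2.99 percentage points.

Initially, labor force = 183.12 + 20.97 = 204.09 million, so u = 20.97/204.09 = 10.27%.
After the change, unemployed and labor force both fall by 6.59 → E = 183.12, U = 14.38, labor force = 197.50 million.
New unemployment rate = 14.38 / 197.50 = 7.28%.
Change = 7.28% − 10.27% = −2.99 percentage points.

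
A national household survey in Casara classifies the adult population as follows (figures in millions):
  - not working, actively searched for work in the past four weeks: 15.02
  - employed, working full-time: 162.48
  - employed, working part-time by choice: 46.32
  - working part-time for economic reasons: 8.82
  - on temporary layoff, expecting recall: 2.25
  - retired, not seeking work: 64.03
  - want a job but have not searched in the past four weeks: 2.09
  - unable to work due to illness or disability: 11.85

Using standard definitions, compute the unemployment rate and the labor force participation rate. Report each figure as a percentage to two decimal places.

Unemployment rate ≈ 7.35%; labor force participation rate ≈ 75.08%.

Employed = 162.48 + 46.32 + 8.82 = 217.62 million (anyone who worked, including part-time for economic reasons, counts as employed).
Unemployed = 15.02 + 2.25 = 17.27 million (jobless and actively searching, or on temporary layoff).
Labor force = 217.62 + 17.27 = 234.89 million.
Not in labor force = 64.03 + 2.09 + 11.85 = 77.97 million (those not working and not actively searching are outside the labor force — including those who want a job but have given up searching).
Civilian working-age population = 234.89 + 77.97 = 312.86 million.
Unemployment rate = 17.27 / 234.89 = 7.35%.
Labor force participation rate = 234.89 / 312.86 = 75.08%.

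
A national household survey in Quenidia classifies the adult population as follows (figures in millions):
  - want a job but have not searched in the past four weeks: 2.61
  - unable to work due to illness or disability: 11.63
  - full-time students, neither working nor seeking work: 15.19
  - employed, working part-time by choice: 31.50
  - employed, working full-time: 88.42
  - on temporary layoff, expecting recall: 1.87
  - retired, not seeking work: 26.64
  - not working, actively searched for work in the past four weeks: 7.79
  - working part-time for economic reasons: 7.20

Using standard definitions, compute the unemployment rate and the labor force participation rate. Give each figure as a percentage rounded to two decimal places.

Unemployment rate ≈ 7.06%; labor force participation rate ≈ 70.93%.

Employed = 31.50 + 88.42 + 7.20 = 127.12 million (anyone who worked, including part-time for economic reasons, counts as employed).
Unemployed = 1.87 + 7.79 = 9.66 million (jobless and actively searching, or on temporary layoff).
Labor force = 127.12 + 9.66 = 136.78 million.
Not in labor force = 2.61 + 11.63 + 15.19 + 26.64 = 56.07 million (those not working and not actively searching are outside the labor force — including those who want a job but have given up searching).
Civilian working-age population = 136.78 + 56.07 = 192.85 million.
Unemployment rate = 9.66 / 136.78 = 7.06%.
Labor force participation rate = 136.78 / 192.85 = 70.93%.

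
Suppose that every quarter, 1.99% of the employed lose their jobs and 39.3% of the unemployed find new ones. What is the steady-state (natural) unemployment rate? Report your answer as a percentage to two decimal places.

At steady state the flows balance: s·E = f·U, so U/(E+U) = s/(s+f).
u* = 1.99 / (1.99 + 39.3) = 1.99 / 41.29 = 4.82%.

Steady-state unemployment rate ≈ 4.82%.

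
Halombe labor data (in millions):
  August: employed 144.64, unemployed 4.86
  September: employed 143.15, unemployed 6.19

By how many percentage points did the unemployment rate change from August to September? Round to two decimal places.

The unemployment rate changed by +0.89 percentage points.

August: labor force = 144.64 + 4.86 = 149.50; u = 4.86/149.50 = 3.25%.
September: labor force = 143.15 + 6.19 = 149.34; u = 6.19/149.34 = 4.14%.
Change = 4.14% − 3.25% = +0.89 pp.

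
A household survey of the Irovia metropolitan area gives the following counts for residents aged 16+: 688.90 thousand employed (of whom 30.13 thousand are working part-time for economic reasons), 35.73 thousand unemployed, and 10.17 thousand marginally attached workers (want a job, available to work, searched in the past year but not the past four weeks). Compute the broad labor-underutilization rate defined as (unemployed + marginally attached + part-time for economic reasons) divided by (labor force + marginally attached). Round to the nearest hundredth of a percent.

Broad underutilization rate ≈ 10.35%.

Labor force = 688.90 + 35.73 = 724.63 thousand.
Numerator = 35.73 + 10.17 + 30.13 = 76.03 thousand.
Denominator = 724.63 + 10.17 = 734.80 thousand.
Broad rate = 76.03 / 734.80 = 10.35%.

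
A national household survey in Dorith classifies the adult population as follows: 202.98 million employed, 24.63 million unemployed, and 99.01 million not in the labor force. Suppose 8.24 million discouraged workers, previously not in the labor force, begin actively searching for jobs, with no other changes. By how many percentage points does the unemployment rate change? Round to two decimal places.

The unemployment rate changes by +3.12 percentage points.

Initially, labor force = 202.98 + 24.63 = 227.61 million, so u = 24.63/227.61 = 10.82%.
After the change, unemployed and labor force both rise by 8.24 → E = 202.98, U = 32.87, labor force = 235.85 million.
New unemployment rate = 32.87 / 235.85 = 13.94%.
Change = 13.94% − 10.82% = +3.12 percentage points.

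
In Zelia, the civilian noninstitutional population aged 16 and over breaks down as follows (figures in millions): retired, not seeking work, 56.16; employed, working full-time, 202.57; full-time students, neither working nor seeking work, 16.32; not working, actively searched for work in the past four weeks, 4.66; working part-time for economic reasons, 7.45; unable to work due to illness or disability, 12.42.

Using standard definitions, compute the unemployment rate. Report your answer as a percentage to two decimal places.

Unemployment rate ≈ 2.17%.

Employed = 202.57 + 7.45 = 210.02 million (anyone who worked, including part-time for economic reasons, counts as employed).
Unemployed = 4.66 million.
Labor force = 210.02 + 4.66 = 214.68 million.
Unemployment rate = 4.66 / 214.68 = 2.17%.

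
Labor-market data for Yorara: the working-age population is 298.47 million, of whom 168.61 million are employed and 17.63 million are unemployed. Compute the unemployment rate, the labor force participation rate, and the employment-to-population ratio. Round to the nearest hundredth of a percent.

Unemployment rate ≈ 9.47%; labor force participation rate ≈ 62.40%; employment-population ratio ≈ 56.49%.

Labor force = employed + unemployed = 168.61 + 17.63 = 186.24 million.
Unemployment rate = 17.63 / 186.24 = 9.47%.
Labor force participation rate = 186.24 / 298.47 = 62.40%.
Employment-population ratio = 168.61 / 298.47 = 56.49%.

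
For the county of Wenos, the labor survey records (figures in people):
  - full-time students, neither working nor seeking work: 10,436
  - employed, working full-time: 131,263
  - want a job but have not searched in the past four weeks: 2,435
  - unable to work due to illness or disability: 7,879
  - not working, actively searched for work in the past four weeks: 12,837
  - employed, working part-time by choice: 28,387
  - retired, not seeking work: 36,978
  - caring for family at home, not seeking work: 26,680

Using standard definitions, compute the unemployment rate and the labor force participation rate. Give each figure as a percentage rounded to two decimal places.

Unemployment rate ≈ 7.44%; labor force participation rate ≈ 67.14%.

Employed = 131,263 + 28,387 = 159,650.
Unemployed = 12,837.
Labor force = 159,650 + 12,837 = 172,487.
Not in labor force = 10,436 + 2,435 + 7,879 + 36,978 + 26,680 = 84,408 (those not working and not actively searching are outside the labor force — including those who want a job but have given up searching).
Civilian working-age population = 172,487 + 84,408 = 256,895.
Unemployment rate = 12,837 / 172,487 = 7.44%.
Labor force participation rate = 172,487 / 256,895 = 67.14%.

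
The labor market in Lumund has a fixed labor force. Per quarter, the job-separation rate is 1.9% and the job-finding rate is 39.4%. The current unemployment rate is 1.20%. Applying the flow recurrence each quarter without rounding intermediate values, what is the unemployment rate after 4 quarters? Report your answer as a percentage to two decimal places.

Unemployment rate after four quarters ≈ 4.20%.

With a fixed labor force, u_{t+1} = u_t + s·(1−u_t) − f·u_t = u_t·(1−s−f) + s.
Here 1−s−f = 0.587 and s = 0.019.
u_1 = 0.012000 × 0.587 + 0.019 = 0.026044.
u_2 = 0.026044 × 0.587 + 0.019 = 0.034288.
u_3 = 0.034288 × 0.587 + 0.019 = 0.039127.
u_4 = 0.039127 × 0.587 + 0.019 = 0.041968.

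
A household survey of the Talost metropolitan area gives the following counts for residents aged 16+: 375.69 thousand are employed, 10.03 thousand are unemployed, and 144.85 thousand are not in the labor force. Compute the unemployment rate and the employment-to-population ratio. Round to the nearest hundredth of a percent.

Unemployment rate ≈ 2.60%; employment-population ratio ≈ 70.81%.

Labor force = employed + unemployed = 375.69 + 10.03 = 385.72 thousand.
Working-age population = 385.72 + 144.85 = 530.57 thousand.
Unemployment rate = 10.03 / 385.72 = 2.60%.
Employment-population ratio = 375.69 / 530.57 = 70.81%.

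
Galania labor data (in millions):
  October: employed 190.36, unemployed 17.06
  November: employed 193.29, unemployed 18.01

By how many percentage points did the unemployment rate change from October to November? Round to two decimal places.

October: labor force = 190.36 + 17.06 = 207.42; u = 17.06/207.42 = 8.22%.
November: labor force = 193.29 + 18.01 = 211.30; u = 18.01/211.30 = 8.52%.
Change = 8.52% − 8.22% = +0.30 pp.

The unemployment rate changed by +0.30 percentage points.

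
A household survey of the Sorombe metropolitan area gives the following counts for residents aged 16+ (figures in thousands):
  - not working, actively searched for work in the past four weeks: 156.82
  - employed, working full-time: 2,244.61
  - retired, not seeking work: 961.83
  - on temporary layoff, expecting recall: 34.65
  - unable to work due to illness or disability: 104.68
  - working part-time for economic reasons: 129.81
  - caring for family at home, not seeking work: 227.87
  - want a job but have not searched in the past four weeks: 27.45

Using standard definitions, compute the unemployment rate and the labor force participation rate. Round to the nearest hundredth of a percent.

Employed = 2,244.61 + 129.81 = 2,374.42 thousand (anyone who worked, including part-time for economic reasons, counts as employed).
Unemployed = 156.82 + 34.65 = 191.47 thousand (jobless and actively searching, or on temporary layoff).
Labor force = 2,374.42 + 191.47 = 2,565.89 thousand.
Not in labor force = 961.83 + 104.68 + 227.87 + 27.45 = 1,321.83 thousand (those not working and not actively searching are outside the labor force — including those who want a job but have given up searching).
Civilian working-age population = 2,565.89 + 1,321.83 = 3,887.72 thousand.
Unemployment rate = 191.47 / 2,565.89 = 7.46%.
Labor force participation rate = 2,565.89 / 3,887.72 = 66.00%.

Unemployment rate ≈ 7.46%; labor force participation rate ≈ 66.00%.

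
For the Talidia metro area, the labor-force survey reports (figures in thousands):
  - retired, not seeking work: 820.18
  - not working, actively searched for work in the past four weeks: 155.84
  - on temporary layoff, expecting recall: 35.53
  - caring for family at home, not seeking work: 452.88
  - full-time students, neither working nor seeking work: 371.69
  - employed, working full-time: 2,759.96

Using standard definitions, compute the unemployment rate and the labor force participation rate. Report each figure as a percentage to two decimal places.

Unemployment rate ≈ 6.48%; labor force participation rate ≈ 64.21%.

Employed = 2,759.96 thousand.
Unemployed = 155.84 + 35.53 = 191.37 thousand (jobless and actively searching, or on temporary layoff).
Labor force = 2,759.96 + 191.37 = 2,951.33 thousand.
Not in labor force = 820.18 + 452.88 + 371.69 = 1,644.75 thousand (those not working and not actively searching are outside the labor force).
Civilian working-age population = 2,951.33 + 1,644.75 = 4,596.08 thousand.
Unemployment rate = 191.37 / 2,951.33 = 6.48%.
Labor force participation rate = 2,951.33 / 4,596.08 = 64.21%.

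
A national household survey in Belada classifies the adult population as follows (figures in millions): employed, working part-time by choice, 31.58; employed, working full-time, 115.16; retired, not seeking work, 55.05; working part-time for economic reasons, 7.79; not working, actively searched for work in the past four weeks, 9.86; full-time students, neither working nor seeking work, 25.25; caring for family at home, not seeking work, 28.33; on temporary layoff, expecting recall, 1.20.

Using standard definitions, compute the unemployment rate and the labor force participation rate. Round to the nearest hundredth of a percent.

Employed = 31.58 + 115.16 + 7.79 = 154.53 million (anyone who worked, including part-time for economic reasons, counts as employed).
Unemployed = 9.86 + 1.20 = 11.06 million (jobless and actively searching, or on temporary layoff).
Labor force = 154.53 + 11.06 = 165.59 million.
Not in labor force = 55.05 + 25.25 + 28.33 = 108.63 million (those not working and not actively searching are outside the labor force).
Civilian working-age population = 165.59 + 108.63 = 274.22 million.
Unemployment rate = 11.06 / 165.59 = 6.68%.
Labor force participation rate = 165.59 / 274.22 = 60.39%.

Unemployment rate ≈ 6.68%; labor force participation rate ≈ 60.39%.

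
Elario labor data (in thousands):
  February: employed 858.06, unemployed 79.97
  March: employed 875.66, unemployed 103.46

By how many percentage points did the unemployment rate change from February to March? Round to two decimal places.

The unemployment rate changed by +2.04 percentage points.

February: labor force = 858.06 + 79.97 = 938.03; u = 79.97/938.03 = 8.53%.
March: labor force = 875.66 + 103.46 = 979.12; u = 103.46/979.12 = 10.57%.
Change = 10.57% − 8.53% = +2.04 pp.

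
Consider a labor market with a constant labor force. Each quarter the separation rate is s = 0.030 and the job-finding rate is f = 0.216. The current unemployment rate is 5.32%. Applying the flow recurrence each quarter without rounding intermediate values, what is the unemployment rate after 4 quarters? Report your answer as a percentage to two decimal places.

With a fixed labor force, u_{t+1} = u_t + s·(1−u_t) − f·u_t = u_t·(1−s−f) + s.
Here 1−s−f = 0.754 and s = 0.030.
u_1 = 0.053200 × 0.754 + 0.030 = 0.070113.
u_2 = 0.070113 × 0.754 + 0.030 = 0.082865.
u_3 = 0.082865 × 0.754 + 0.030 = 0.092480.
u_4 = 0.092480 × 0.754 + 0.030 = 0.099730.

Unemployment rate after four quarters ≈ 9.97%.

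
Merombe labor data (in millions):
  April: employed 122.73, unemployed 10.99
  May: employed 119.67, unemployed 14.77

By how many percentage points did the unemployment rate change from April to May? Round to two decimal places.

The unemployment rate changed by +2.77 percentage points.

April: labor force = 122.73 + 10.99 = 133.72; u = 10.99/133.72 = 8.22%.
May: labor force = 119.67 + 14.77 = 134.44; u = 14.77/134.44 = 10.99%.
Change = 10.99% − 8.22% = +2.77 pp.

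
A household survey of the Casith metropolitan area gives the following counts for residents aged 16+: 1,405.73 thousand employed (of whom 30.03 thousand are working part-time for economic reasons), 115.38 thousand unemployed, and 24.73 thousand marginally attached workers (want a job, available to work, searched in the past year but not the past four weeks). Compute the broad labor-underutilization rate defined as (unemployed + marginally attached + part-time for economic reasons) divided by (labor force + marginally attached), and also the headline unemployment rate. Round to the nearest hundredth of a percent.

Labor force = 1,405.73 + 115.38 = 1,521.11 thousand.
Numerator = 115.38 + 24.73 + 30.03 = 170.14 thousand.
Denominator = 1,521.11 + 24.73 = 1,545.84 thousand.
Broad rate = 170.14 / 1,545.84 = 11.01%.
Headline unemployment rate = 115.38 / 1,521.11 = 7.59%.

Broad underutilization rate ≈ 11.01%; headline unemployment rate ≈ 7.59%.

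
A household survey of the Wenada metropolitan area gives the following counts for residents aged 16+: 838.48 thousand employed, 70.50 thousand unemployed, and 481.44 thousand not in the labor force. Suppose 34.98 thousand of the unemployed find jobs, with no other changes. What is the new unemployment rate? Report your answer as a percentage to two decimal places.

Initially, labor force = 838.48 + 70.50 = 908.98 thousand, so u = 70.50/908.98 = 7.76%.
After the change, unemployed falls and employed rises by 34.98; labor force unchanged → E = 873.46, U = 35.52, labor force = 908.98 thousand.
New unemployment rate = 35.52 / 908.98 = 3.91%.

New unemployment rate ≈ 3.91%.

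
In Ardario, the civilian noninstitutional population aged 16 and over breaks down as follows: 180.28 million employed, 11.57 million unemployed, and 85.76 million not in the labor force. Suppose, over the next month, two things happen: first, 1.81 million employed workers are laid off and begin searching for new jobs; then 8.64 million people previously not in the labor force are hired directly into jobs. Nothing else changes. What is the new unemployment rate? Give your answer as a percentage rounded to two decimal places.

Initially, labor force = 180.28 + 11.57 = 191.85 million, so u = 11.57/191.85 = 6.03%.
After the first change, employed falls and unemployed rises by 1.81; labor force unchanged → E = 178.47, U = 13.38, labor force = 191.85 million.
After the second change, employed and labor force both rise by 8.64; unemployed unchanged → E = 187.11, U = 13.38, labor force = 200.49 million.
New unemployment rate = 13.38 / 200.49 = 6.67%.

New unemployment rate ≈ 6.67%.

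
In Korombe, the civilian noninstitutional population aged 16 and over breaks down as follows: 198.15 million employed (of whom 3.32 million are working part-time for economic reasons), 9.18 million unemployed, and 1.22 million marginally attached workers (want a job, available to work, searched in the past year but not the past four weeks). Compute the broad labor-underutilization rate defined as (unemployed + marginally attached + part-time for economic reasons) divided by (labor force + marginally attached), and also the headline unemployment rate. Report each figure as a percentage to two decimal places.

Labor force = 198.15 + 9.18 = 207.33 million.
Numerator = 9.18 + 1.22 + 3.32 = 13.72 million.
Denominator = 207.33 + 1.22 = 208.55 million.
Broad rate = 13.72 / 208.55 = 6.58%.
Headline unemployment rate = 9.18 / 207.33 = 4.43%.

Broad underutilization rate ≈ 6.58%; headline unemployment rate ≈ 4.43%.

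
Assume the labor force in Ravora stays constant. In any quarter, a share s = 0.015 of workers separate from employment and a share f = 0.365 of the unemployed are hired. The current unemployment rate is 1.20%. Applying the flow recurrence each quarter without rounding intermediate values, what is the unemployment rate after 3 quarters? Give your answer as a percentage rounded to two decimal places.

Unemployment rate after three quarters ≈ 3.29%.

With a fixed labor force, u_{t+1} = u_t + s·(1−u_t) − f·u_t = u_t·(1−s−f) + s.
Here 1−s−f = 0.620 and s = 0.015.
u_1 = 0.012000 × 0.620 + 0.015 = 0.022440.
u_2 = 0.022440 × 0.620 + 0.015 = 0.028913.
u_3 = 0.028913 × 0.620 + 0.015 = 0.032926.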